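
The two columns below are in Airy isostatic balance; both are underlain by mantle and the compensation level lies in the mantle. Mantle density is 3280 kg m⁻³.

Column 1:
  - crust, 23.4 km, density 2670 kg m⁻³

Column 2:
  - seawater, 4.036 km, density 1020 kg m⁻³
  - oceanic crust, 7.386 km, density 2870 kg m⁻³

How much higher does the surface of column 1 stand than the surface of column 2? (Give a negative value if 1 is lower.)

For any compensation level in the mantle, the mantle terms cancel and isostasy reduces to e = (Σt_1 − Σt_2) − (Σ(ρt)_1 − Σ(ρt)_2) / ρ_m.
Σt_1 = 23.4 km; Σt_2 = 11.422 km; Σ(ρt)_1 = 62478; Σ(ρt)_2 = 25314.54 (in km·kg m⁻³).
e = (23.4 − 11.422) − (62478 − 25314.54) / 3280 = 0.648 km.

0.648 km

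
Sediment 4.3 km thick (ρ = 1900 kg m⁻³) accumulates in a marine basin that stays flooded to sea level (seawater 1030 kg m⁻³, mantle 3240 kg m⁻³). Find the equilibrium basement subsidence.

1.69 km

Submarine loading: the sediment displaces seawater, and the subsidence is in turn flooded, so s (ρ_m − ρ_w) = t (ρ_sed − ρ_w).
s = 4.3 km × (1900 − 1030) / (3240 − 1030) = 1.69 km.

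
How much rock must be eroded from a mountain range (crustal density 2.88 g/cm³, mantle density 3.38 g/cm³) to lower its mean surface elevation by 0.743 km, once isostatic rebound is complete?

5.02 km

Net drop Δ = e − u = e − e ρ_c/ρ_m = e (ρ_m − ρ_c)/ρ_m.
e = Δ ρ_m/(ρ_m − ρ_c) = 0.743 km × 3.38/0.5 = 5.02 km.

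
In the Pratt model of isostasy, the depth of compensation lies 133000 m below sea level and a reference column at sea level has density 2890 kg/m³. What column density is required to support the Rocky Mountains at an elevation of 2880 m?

2830 kg/m³

Pratt balance: ρ_ref D = ρ (D + h).
ρ = ρ_ref D/(D + h) = 2890 × 133000 m/(133000 m + 2880 m) = 2830 kg/m³.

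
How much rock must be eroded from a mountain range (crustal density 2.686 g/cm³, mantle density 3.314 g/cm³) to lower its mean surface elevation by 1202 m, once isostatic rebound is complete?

Net drop Δ = e − u = e − e ρ_c/ρ_m = e (ρ_m − ρ_c)/ρ_m.
e = Δ ρ_m/(ρ_m − ρ_c) = 1202 m × 3.314/0.628 = 6340 m.

6340 m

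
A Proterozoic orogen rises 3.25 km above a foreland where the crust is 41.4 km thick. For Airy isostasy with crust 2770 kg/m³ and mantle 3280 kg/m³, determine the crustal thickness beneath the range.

62.3 km

Root depth r = h ρ_c / (ρ_m − ρ_c) = 3.25 km × 2770 / 510 = 17.65 km.
Total thickness = T + h + r = 41.4 km + 3.25 km + 17.65 km = 62.3 km.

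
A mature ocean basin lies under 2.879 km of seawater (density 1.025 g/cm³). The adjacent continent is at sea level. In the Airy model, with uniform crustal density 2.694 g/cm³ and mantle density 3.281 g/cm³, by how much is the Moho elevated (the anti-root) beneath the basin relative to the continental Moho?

8.19 km

In Airy isostatic equilibrium: replacing crust with seawater at the top is compensated by replacing crust with mantle at the base: d (ρ_c − ρ_w) = a (ρ_m − ρ_c).
a = d (ρ_c − ρ_w)/(ρ_m − ρ_c) = 2.879 km × 1.669/0.587 = 8.19 km.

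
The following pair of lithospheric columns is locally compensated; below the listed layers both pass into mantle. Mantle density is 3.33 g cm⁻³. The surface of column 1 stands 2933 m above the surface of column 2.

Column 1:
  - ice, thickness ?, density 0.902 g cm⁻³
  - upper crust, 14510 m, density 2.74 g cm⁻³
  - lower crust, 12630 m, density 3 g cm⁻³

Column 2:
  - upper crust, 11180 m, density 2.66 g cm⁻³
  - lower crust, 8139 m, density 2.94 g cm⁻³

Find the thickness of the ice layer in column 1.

3170 m

Take the compensation level at the base of the deeper column (depth z_c below the surface of column 1) and equate Σ ρ_i t_i down to z_c; mantle fills any gap and the z_c terms cancel.
Column 1: x×0.902 + 14510×2.74 + 12630×3 + (z_c − 27140 − x)×3.33
Column 2: 2933×0 + 11180×2.66 + 8139×2.94 + (z_c − 2933 − 19319)×3.33
The z_c×3.33 term appears on both sides and cancels. Collect the known terms of each column as K = Σ(ρt)_known − 3.33 × (depth of known layers): K_1 = 77647.4 − 3.33×27140 = −12728.8; K_2 = 53667.46 − 3.33×(2933 + 19319) = −20431.7.
Balance: K_1 − x×(3.33 − 0.902) = K_2, so x = (K_1 − K_2)/(3.33 − 0.902) = 7702.9/2.428 = 3170 m.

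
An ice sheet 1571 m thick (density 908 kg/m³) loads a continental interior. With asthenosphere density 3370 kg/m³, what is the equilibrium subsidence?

423 m

For local isostatic compensation: the ice load ρ_ice t is balanced by mantle displaced below, ρ_m s.
s = t ρ_ice / ρ_m = 1571 m × 908/3370 = 423 m.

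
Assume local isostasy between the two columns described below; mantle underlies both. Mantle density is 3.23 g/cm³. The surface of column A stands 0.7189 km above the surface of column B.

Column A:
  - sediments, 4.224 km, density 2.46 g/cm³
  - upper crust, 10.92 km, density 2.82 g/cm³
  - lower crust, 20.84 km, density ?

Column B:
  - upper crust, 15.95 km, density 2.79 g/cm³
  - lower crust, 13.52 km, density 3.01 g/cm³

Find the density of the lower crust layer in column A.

3.01 g/cm³

Take the compensation level at the base of the deeper column (depth z_c below the surface of column A) and equate Σ ρ_i t_i down to z_c; mantle fills any gap and the z_c terms cancel.
Column A: 4.224×2.46 + 10.92×2.82 + 20.84×ρ + (z_c − 35.984)×3.23
Column B: 0.7189×0 + 15.95×2.79 + 13.52×3.01 + (z_c − 0.7189 − 29.47)×3.23
The z_c×3.23 term appears on both sides and cancels. Collect the known terms of each column as K = Σ(ρt)_known − 3.23 × (depth of known layers): K_A = 41.18544 − 3.23×35.984 = −75.04288; K_B = 85.1957 − 3.23×(0.7189 + 29.47) = −12.314447.
Balance: K_A + 20.84×ρ = K_B, so ρ = (K_B − K_A)/20.84 = 62.7284/20.84 = 3.01 g/cm³.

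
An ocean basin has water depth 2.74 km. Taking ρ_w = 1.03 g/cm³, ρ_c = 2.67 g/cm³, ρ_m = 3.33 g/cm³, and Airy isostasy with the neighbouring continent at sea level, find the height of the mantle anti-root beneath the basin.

For local isostatic compensation: replacing crust with seawater at the top is compensated by replacing crust with mantle at the base: d (ρ_c − ρ_w) = a (ρ_m − ρ_c).
a = d (ρ_c − ρ_w)/(ρ_m − ρ_c) = 2.74 km × 1.64/0.66 = 6.81 km.

6.81 km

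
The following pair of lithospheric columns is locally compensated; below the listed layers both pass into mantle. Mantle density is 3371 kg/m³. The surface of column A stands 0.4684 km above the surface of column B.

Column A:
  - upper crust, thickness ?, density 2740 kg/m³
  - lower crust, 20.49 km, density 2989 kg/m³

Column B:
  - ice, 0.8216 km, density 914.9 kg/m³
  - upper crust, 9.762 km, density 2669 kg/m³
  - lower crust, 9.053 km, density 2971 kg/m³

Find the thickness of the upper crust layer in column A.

9.9 km

Take the compensation level at the base of the deeper column (depth z_c below the surface of column A) and equate Σ ρ_i t_i down to z_c; mantle fills any gap and the z_c terms cancel.
Column A: x×2740 + 20.49×2989 + (z_c − 20.49 − x)×3371
Column B: 0.4684×0 + 0.8216×914.9 + 9.762×2669 + 9.053×2971 + (z_c − 0.4684 − 19.6366)×3371
The z_c×3371 term appears on both sides and cancels. Collect the known terms of each column as K = Σ(ρt)_known − 3371 × (depth of known layers): K_A = 61244.61 − 3371×20.49 = −7827.18; K_B = 53702.9228 − 3371×(0.4684 + 19.6366) = −14071.0322.
Balance: K_A − x×(3371 − 2740) = K_B, so x = (K_A − K_B)/(3371 − 2740) = 6243.85/631 = 9.9 km.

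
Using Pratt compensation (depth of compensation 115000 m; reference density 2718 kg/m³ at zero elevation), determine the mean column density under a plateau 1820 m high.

Pratt balance: ρ_ref D = ρ (D + h).
ρ = ρ_ref D/(D + h) = 2718 × 115000 m/(115000 m + 1820 m) = 2680 kg/m³.

2680 kg/m³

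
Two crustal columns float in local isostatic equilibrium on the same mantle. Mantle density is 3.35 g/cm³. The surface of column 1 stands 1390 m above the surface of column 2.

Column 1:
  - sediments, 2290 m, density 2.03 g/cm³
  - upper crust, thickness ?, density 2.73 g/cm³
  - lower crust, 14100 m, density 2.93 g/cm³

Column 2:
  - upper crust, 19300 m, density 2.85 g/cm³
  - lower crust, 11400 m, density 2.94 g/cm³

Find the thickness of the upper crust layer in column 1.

16200 m

Take the compensation level at the base of the deeper column (depth z_c below the surface of column 1) and equate Σ ρ_i t_i down to z_c; mantle fills any gap and the z_c terms cancel.
Column 1: 2290×2.03 + x×2.73 + 14100×2.93 + (z_c − 16390 − x)×3.35
Column 2: 1390×0 + 19300×2.85 + 11400×2.94 + (z_c − 1390 − 30700)×3.35
The z_c×3.35 term appears on both sides and cancels. Collect the known terms of each column as K = Σ(ρt)_known − 3.35 × (depth of known layers): K_1 = 45961.7 − 3.35×16390 = −8944.8; K_2 = 88521 − 3.35×(1390 + 30700) = −18980.5.
Balance: K_1 − x×(3.35 − 2.73) = K_2, so x = (K_1 − K_2)/(3.35 − 2.73) = 10035.7/0.62 = 16200 m.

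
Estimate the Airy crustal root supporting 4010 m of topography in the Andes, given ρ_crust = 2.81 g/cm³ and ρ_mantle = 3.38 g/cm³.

19800 m

In Airy isostatic equilibrium: the weight of the topography is balanced by the buoyancy of the root, ρ_c h = (ρ_m − ρ_c) r.
r = h · ρ_c / (ρ_m − ρ_c) = 4010 m × 2.81 / (3.38 − 2.81) = 19800 m.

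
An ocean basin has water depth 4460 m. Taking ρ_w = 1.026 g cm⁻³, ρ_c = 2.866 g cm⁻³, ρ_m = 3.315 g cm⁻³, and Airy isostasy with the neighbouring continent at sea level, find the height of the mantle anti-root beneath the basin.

18300 m

Isostatic balance requires: replacing crust with seawater at the top is compensated by replacing crust with mantle at the base: d (ρ_c − ρ_w) = a (ρ_m − ρ_c).
a = d (ρ_c − ρ_w)/(ρ_m − ρ_c) = 4460 m × 1.84/0.449 = 18300 m.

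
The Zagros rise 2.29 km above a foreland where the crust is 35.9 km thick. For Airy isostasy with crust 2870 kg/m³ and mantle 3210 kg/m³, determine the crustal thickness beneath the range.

57.5 km

Root depth r = h ρ_c / (ρ_m − ρ_c) = 2.29 km × 2870 / 340 = 19.33 km.
Total thickness = T + h + r = 35.9 km + 2.29 km + 19.33 km = 57.5 km.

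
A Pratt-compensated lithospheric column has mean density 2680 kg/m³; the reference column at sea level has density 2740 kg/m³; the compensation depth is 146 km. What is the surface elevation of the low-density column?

3.27 km

ρ_ref D = ρ (D + h) → h = D (ρ_ref − ρ)/ρ.
h = 146 km × (2740 − 2680)/2680 = 3.27 km.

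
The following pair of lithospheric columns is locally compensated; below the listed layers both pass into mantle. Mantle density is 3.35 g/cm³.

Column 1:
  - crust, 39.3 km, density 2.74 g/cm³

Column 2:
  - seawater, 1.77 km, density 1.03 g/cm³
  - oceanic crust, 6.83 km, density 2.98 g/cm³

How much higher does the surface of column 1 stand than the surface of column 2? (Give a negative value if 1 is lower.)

5.18 km

For any compensation level in the mantle, the mantle terms cancel and isostasy reduces to e = (Σt_1 − Σt_2) − (Σ(ρt)_1 − Σ(ρt)_2) / ρ_m.
Σt_1 = 39.3 km; Σt_2 = 8.6 km; Σ(ρt)_1 = 107.682; Σ(ρt)_2 = 22.1765 (in km·g/cm³).
e = (39.3 − 8.6) − (107.682 − 22.1765) / 3.35 = 5.18 km.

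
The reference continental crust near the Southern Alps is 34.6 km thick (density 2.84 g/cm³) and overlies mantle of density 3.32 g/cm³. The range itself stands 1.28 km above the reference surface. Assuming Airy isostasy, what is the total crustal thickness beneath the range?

43.5 km

Root depth r = h ρ_c / (ρ_m − ρ_c) = 1.28 km × 2.84 / 0.48 = 7.573 km.
Total thickness = T + h + r = 34.6 km + 1.28 km + 7.573 km = 43.5 km.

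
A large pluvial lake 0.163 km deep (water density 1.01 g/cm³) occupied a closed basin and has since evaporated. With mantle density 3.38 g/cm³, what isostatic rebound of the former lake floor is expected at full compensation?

0.0487 km

u = d ρ_w/ρ_m = 0.163 km × 1.01/3.38 = 0.0487 km.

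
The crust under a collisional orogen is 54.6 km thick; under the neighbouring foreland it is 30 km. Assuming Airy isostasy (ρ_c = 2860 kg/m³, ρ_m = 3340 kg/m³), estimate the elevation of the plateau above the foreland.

Excess crust Δ = 54.6 km − 30 km = 24.6 km, split between elevation h and root r with h + r = Δ.
Airy balance ρ_c h = (ρ_m − ρ_c) r gives r = h ρ_c/(ρ_m − ρ_c), so h (1 + ρ_c/(ρ_m − ρ_c)) = Δ, i.e. h = Δ (ρ_m − ρ_c)/ρ_m.
h = 24.6 km × 480/3340 = 3.54 km.

3.54 km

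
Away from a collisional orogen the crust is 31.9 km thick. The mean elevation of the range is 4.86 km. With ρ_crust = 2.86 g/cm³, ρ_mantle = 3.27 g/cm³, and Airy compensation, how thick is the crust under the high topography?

70.7 km

Root depth r = h ρ_c / (ρ_m − ρ_c) = 4.86 km × 2.86 / 0.41 = 33.9 km.
Total thickness = T + h + r = 31.9 km + 4.86 km + 33.9 km = 70.7 km.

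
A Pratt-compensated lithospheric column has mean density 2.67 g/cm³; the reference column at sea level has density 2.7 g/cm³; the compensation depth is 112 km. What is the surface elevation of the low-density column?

1.26 km

ρ_ref D = ρ (D + h) → h = D (ρ_ref − ρ)/ρ.
h = 112 km × (2.7 − 2.67)/2.67 = 1.26 km.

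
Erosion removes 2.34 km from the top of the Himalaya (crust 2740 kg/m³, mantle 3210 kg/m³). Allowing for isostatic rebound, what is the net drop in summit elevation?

Rebound u = e ρ_c/ρ_m = 2.34 km × 2740/3210 = 1.997 km.
Net surface drop = e − u = 2.34 km − 1.997 km = e (ρ_m − ρ_c)/ρ_m = 0.343 km.

0.343 km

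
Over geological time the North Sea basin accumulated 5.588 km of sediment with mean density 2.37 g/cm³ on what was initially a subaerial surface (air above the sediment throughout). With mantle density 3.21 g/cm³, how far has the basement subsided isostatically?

4.13 km

Subaerial load: s = t ρ_sed / ρ_m = 5.588 km × 2.37/3.21 = 4.13 km.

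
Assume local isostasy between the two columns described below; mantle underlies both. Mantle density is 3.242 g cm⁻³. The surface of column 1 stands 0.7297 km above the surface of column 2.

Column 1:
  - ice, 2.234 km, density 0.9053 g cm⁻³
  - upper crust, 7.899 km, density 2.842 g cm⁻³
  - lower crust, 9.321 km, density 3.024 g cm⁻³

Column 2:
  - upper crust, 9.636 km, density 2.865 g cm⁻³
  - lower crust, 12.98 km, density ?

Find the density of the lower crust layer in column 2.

Take the compensation level at the base of the deeper column (depth z_c below the surface of column 1) and equate Σ ρ_i t_i down to z_c; mantle fills any gap and the z_c terms cancel.
Column 1: 2.234×0.9053 + 7.899×2.842 + 9.321×3.024 + (z_c − 19.454)×3.242
Column 2: 0.7297×0 + 9.636×2.865 + 12.98×ρ + (z_c − 0.7297 − 22.616)×3.242
The z_c×3.242 term appears on both sides and cancels. Collect the known terms of each column as K = Σ(ρt)_known − 3.242 × (depth of known layers): K_1 = 52.6581022 − 3.242×19.454 = −10.4117658; K_2 = 27.60714 − 3.242×(0.7297 + 22.616) = −48.0796194.
Balance: K_1 = K_2 + 12.98×ρ, so ρ = (K_1 − K_2)/12.98 = 37.6679/12.98 = 2.9 g cm⁻³.

2.9 g cm⁻³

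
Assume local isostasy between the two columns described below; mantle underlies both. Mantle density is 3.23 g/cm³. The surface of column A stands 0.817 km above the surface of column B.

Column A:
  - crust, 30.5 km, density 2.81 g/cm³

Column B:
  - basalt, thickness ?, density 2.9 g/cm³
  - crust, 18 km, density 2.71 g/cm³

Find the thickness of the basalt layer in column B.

2.46 km

Take the compensation level at the base of the deeper column (depth z_c below the surface of column A) and equate Σ ρ_i t_i down to z_c; mantle fills any gap and the z_c terms cancel.
Column A: 30.5×2.81 + (z_c − 30.5)×3.23
Column B: 0.817×0 + x×2.9 + 18×2.71 + (z_c − 0.817 − 18 − x)×3.23
The z_c×3.23 term appears on both sides and cancels. Collect the known terms of each column as K = Σ(ρt)_known − 3.23 × (depth of known layers): K_A = 85.705 − 3.23×30.5 = −12.81; K_B = 48.78 − 3.23×(0.817 + 18) = −11.99891.
Balance: K_A = K_B − x×(3.23 − 2.9), so x = (K_B − K_A)/(3.23 − 2.9) = 0.81109/0.33 = 2.46 km.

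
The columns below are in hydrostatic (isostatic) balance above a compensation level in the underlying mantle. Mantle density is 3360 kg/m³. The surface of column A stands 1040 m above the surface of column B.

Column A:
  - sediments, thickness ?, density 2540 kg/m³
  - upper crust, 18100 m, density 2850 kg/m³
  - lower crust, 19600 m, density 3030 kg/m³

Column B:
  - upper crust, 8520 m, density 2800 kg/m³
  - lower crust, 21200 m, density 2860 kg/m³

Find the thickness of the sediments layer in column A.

3860 m

Take the compensation level at the base of the deeper column (depth z_c below the surface of column A) and equate Σ ρ_i t_i down to z_c; mantle fills any gap and the z_c terms cancel.
Column A: x×2540 + 18100×2850 + 19600×3030 + (z_c − 37700 − x)×3360
Column B: 1040×0 + 8520×2800 + 21200×2860 + (z_c − 1040 − 29720)×3360
The z_c×3360 term appears on both sides and cancels. Collect the known terms of each column as K = Σ(ρt)_known − 3360 × (depth of known layers): K_A = 110973000 − 3360×37700 = −15699000; K_B = 84488000 − 3360×(1040 + 29720) = −18865600.
Balance: K_A − x×(3360 − 2540) = K_B, so x = (K_A − K_B)/(3360 − 2540) = 3166600/820 = 3860 m.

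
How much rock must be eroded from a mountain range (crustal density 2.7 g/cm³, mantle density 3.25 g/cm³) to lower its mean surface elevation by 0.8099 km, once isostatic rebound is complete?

Net drop Δ = e − u = e − e ρ_c/ρ_m = e (ρ_m − ρ_c)/ρ_m.
e = Δ ρ_m/(ρ_m − ρ_c) = 0.8099 km × 3.25/0.55 = 4.79 km.

4.79 km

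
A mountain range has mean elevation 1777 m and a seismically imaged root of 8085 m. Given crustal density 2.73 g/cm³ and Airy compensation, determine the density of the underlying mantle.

3.33 g/cm³

Airy balance: ρ_c h = (ρ_m − ρ_c) r → ρ_m = ρ_c (1 + h/r).
ρ_m = 2.73 × (1 + 1777 m/8085 m) = 3.33 g/cm³.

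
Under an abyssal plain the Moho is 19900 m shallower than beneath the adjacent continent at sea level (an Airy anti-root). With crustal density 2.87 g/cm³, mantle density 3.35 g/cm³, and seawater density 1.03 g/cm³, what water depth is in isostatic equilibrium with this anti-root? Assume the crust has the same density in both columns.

5190 m

Replacing a thickness d of crust by seawater at the top must be balanced by replacing crust with mantle at the base: d (ρ_c − ρ_w) = a (ρ_m − ρ_c).
d = a (ρ_m − ρ_c)/(ρ_c − ρ_w) = 19900 m × 0.48/1.84 = 5190 m.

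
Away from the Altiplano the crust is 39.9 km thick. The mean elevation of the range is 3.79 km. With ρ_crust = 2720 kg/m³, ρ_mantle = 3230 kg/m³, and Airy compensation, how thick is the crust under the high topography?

Root depth r = h ρ_c / (ρ_m − ρ_c) = 3.79 km × 2720 / 510 = 20.21 km.
Total thickness = T + h + r = 39.9 km + 3.79 km + 20.21 km = 63.9 km.

63.9 km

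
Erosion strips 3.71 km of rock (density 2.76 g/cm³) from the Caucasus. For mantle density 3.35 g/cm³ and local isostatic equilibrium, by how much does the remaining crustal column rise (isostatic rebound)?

3.06 km

Unloading: uplift u = e ρ_c/ρ_m = 3.71 km × 2.76/3.35 = 3.06 km.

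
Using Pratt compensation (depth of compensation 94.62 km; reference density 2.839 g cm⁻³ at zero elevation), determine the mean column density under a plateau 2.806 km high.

2.76 g cm⁻³

Pratt balance: ρ_ref D = ρ (D + h).
ρ = ρ_ref D/(D + h) = 2.839 × 94.62 km/(94.62 km + 2.806 km) = 2.76 g cm⁻³.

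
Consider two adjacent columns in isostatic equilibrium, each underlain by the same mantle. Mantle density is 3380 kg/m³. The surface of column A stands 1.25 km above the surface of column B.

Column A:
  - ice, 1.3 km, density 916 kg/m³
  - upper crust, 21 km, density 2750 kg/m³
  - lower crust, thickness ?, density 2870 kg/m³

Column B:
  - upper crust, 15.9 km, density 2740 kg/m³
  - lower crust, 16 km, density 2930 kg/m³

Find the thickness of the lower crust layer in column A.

Take the compensation level at the base of the deeper column (depth z_c below the surface of column A) and equate Σ ρ_i t_i down to z_c; mantle fills any gap and the z_c terms cancel.
Column A: 1.3×916 + 21×2750 + x×2870 + (z_c − 22.3 − x)×3380
Column B: 1.25×0 + 15.9×2740 + 16×2930 + (z_c − 1.25 − 31.9)×3380
The z_c×3380 term appears on both sides and cancels. Collect the known terms of each column as K = Σ(ρt)_known − 3380 × (depth of known layers): K_A = 58940.8 − 3380×22.3 = −16433.2; K_B = 90446 − 3380×(1.25 + 31.9) = −21601.
Balance: K_A − x×(3380 − 2870) = K_B, so x = (K_A − K_B)/(3380 − 2870) = 5167.8/510 = 10.1 km.

10.1 km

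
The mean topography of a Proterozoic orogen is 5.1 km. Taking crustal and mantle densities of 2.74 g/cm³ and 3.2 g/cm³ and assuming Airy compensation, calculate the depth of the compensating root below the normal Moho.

30.4 km

For local isostatic compensation: the weight of the topography is balanced by the buoyancy of the root, ρ_c h = (ρ_m − ρ_c) r.
r = h · ρ_c / (ρ_m − ρ_c) = 5.1 km × 2.74 / (3.2 − 2.74) = 30.4 km.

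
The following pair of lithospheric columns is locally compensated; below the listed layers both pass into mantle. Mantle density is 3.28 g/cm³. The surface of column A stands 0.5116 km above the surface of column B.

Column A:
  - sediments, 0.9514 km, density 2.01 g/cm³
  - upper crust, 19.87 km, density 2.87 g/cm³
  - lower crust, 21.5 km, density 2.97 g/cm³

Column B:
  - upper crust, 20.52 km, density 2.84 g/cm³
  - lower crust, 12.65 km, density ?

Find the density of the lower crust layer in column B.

Take the compensation level at the base of the deeper column (depth z_c below the surface of column A) and equate Σ ρ_i t_i down to z_c; mantle fills any gap and the z_c terms cancel.
Column A: 0.9514×2.01 + 19.87×2.87 + 21.5×2.97 + (z_c − 42.3214)×3.28
Column B: 0.5116×0 + 20.52×2.84 + 12.65×ρ + (z_c − 0.5116 − 33.17)×3.28
The z_c×3.28 term appears on both sides and cancels. Collect the known terms of each column as K = Σ(ρt)_known − 3.28 × (depth of known layers): K_A = 122.794214 − 3.28×42.3214 = −16.019978; K_B = 58.2768 − 3.28×(0.5116 + 33.17) = −52.198848.
Balance: K_A = K_B + 12.65×ρ, so ρ = (K_A − K_B)/12.65 = 36.1789/12.65 = 2.86 g/cm³.

2.86 g/cm³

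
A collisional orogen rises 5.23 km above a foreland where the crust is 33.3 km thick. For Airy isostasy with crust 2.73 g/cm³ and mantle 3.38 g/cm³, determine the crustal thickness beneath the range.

Root depth r = h ρ_c / (ρ_m − ρ_c) = 5.23 km × 2.73 / 0.65 = 21.97 km.
Total thickness = T + h + r = 33.3 km + 5.23 km + 21.97 km = 60.5 km.

60.5 km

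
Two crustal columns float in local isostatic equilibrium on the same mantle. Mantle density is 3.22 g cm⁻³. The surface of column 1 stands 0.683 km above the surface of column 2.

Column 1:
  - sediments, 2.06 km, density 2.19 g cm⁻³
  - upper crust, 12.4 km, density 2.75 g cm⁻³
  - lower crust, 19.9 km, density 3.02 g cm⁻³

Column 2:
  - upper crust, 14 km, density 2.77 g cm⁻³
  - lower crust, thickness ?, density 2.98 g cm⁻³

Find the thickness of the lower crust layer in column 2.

14.3 km

Take the compensation level at the base of the deeper column (depth z_c below the surface of column 1) and equate Σ ρ_i t_i down to z_c; mantle fills any gap and the z_c terms cancel.
Column 1: 2.06×2.19 + 12.4×2.75 + 19.9×3.02 + (z_c − 34.36)×3.22
Column 2: 0.683×0 + 14×2.77 + x×2.98 + (z_c − 0.683 − 14 − x)×3.22
The z_c×3.22 term appears on both sides and cancels. Collect the known terms of each column as K = Σ(ρt)_known − 3.22 × (depth of known layers): K_1 = 98.7094 − 3.22×34.36 = −11.9298; K_2 = 38.78 − 3.22×(0.683 + 14) = −8.49926.
Balance: K_1 = K_2 − x×(3.22 − 2.98), so x = (K_2 − K_1)/(3.22 − 2.98) = 3.43054/0.24 = 14.3 km.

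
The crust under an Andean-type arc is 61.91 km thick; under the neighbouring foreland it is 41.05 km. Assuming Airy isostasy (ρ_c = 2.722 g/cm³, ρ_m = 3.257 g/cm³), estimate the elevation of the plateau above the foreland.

3.43 km

Excess crust Δ = 61.91 km − 41.05 km = 20.86 km, split between elevation h and root r with h + r = Δ.
Airy balance ρ_c h = (ρ_m − ρ_c) r gives r = h ρ_c/(ρ_m − ρ_c), so h (1 + ρ_c/(ρ_m − ρ_c)) = Δ, i.e. h = Δ (ρ_m − ρ_c)/ρ_m.
h = 20.86 km × 0.535/3.257 = 3.43 km.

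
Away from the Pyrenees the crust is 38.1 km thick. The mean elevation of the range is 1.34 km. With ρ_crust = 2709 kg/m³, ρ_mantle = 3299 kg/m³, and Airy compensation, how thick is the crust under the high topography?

Root depth r = h ρ_c / (ρ_m − ρ_c) = 1.34 km × 2709 / 590 = 6.153 km.
Total thickness = T + h + r = 38.1 km + 1.34 km + 6.153 km = 45.6 km.

45.6 km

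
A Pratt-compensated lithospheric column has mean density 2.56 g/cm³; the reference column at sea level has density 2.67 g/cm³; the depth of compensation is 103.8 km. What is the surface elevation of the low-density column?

ρ_ref D = ρ (D + h) → h = D (ρ_ref − ρ)/ρ.
h = 103.8 km × (2.67 − 2.56)/2.56 = 4.46 km.

4.46 km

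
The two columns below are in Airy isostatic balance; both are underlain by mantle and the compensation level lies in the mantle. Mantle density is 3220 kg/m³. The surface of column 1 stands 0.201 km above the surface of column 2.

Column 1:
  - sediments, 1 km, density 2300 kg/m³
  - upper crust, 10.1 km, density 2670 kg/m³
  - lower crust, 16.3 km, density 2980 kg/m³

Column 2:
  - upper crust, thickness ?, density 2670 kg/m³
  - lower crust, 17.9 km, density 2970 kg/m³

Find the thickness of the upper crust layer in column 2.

Take the compensation level at the base of the deeper column (depth z_c below the surface of column 1) and equate Σ ρ_i t_i down to z_c; mantle fills any gap and the z_c terms cancel.
Column 1: 1×2300 + 10.1×2670 + 16.3×2980 + (z_c − 27.4)×3220
Column 2: 0.201×0 + x×2670 + 17.9×2970 + (z_c − 0.201 − 17.9 − x)×3220
The z_c×3220 term appears on both sides and cancels. Collect the known terms of each column as K = Σ(ρt)_known − 3220 × (depth of known layers): K_1 = 77841 − 3220×27.4 = −10387; K_2 = 53163 − 3220×(0.201 + 17.9) = −5122.22.
Balance: K_1 = K_2 − x×(3220 − 2670), so x = (K_2 − K_1)/(3220 − 2670) = 5264.78/550 = 9.57 km.

9.57 km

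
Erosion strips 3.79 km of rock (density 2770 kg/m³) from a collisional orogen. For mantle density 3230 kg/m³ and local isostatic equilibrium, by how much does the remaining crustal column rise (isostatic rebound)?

Unloading: uplift u = e ρ_c/ρ_m = 3.79 km × 2770/3230 = 3.25 km.

3.25 km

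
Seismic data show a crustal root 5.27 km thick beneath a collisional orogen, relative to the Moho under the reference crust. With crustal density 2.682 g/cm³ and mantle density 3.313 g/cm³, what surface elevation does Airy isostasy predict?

1.24 km

In Airy isostatic equilibrium: ρ_c h = (ρ_m − ρ_c) r.
h = r (ρ_m − ρ_c) / ρ_c = 5.27 km × (3.313 − 2.682) / 2.682 = 1.24 km.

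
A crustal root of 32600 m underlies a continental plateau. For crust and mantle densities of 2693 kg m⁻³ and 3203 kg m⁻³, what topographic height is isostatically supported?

In Airy isostatic equilibrium: ρ_c h = (ρ_m − ρ_c) r.
h = r (ρ_m − ρ_c) / ρ_c = 32600 m × (3203 − 2693) / 2693 = 6170 m.

6170 m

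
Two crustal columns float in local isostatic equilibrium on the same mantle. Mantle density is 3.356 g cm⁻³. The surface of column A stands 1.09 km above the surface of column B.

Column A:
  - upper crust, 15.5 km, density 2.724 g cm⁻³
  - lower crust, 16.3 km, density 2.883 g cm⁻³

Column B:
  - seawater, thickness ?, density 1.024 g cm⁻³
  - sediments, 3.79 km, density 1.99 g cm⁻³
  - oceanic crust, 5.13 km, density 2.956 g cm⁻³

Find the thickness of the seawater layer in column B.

Take the compensation level at the base of the deeper column (depth z_c below the surface of column A) and equate Σ ρ_i t_i down to z_c; mantle fills any gap and the z_c terms cancel.
Column A: 15.5×2.724 + 16.3×2.883 + (z_c − 31.8)×3.356
Column B: 1.09×0 + x×1.024 + 3.79×1.99 + 5.13×2.956 + (z_c − 1.09 − 8.92 − x)×3.356
The z_c×3.356 term appears on both sides and cancels. Collect the known terms of each column as K = Σ(ρt)_known − 3.356 × (depth of known layers): K_A = 89.2149 − 3.356×31.8 = −17.5059; K_B = 22.70638 − 3.356×(1.09 + 8.92) = −10.88718.
Balance: K_A = K_B − x×(3.356 − 1.024), so x = (K_B − K_A)/(3.356 − 1.024) = 6.61872/2.332 = 2.84 km.

2.84 km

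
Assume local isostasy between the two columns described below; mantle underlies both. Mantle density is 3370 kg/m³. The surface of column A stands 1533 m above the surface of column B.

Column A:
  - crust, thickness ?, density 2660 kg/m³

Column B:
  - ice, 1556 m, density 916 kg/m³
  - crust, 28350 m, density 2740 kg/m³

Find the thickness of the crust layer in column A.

37800 m

Take the compensation level at the base of the deeper column (depth z_c below the surface of column A) and equate Σ ρ_i t_i down to z_c; mantle fills any gap and the z_c terms cancel.
Column A: x×2660 + (z_c − 0 − x)×3370
Column B: 1533×0 + 1556×916 + 28350×2740 + (z_c − 1533 − 29906)×3370
The z_c×3370 term appears on both sides and cancels. Collect the known terms of each column as K = Σ(ρt)_known − 3370 × (depth of known layers): K_A = 0 − 3370×0 = 0; K_B = 79104296 − 3370×(1533 + 29906) = −26845134.
Balance: K_A − x×(3370 − 2660) = K_B, so x = (K_A − K_B)/(3370 − 2660) = 26845100/710 = 37800 m.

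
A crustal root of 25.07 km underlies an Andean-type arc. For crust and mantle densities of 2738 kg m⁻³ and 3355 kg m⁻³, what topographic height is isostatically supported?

5.65 km

Balancing pressure at the compensation depth: ρ_c h = (ρ_m − ρ_c) r.
h = r (ρ_m − ρ_c) / ρ_c = 25.07 km × (3355 − 2738) / 2738 = 5.65 km.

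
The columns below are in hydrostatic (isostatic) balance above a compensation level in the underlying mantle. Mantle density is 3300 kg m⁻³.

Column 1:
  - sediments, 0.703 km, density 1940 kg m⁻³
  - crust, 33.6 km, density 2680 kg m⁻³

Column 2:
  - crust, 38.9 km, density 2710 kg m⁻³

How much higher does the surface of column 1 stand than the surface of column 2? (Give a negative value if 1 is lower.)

−0.352 km

For any compensation level in the mantle, the mantle terms cancel and isostasy reduces to e = (Σt_1 − Σt_2) − (Σ(ρt)_1 − Σ(ρt)_2) / ρ_m.
Σt_1 = 34.303 km; Σt_2 = 38.9 km; Σ(ρt)_1 = 91411.82; Σ(ρt)_2 = 105419 (in km·kg m⁻³).
e = (34.303 − 38.9) − (91411.82 − 105419) / 3300 = −0.352 km.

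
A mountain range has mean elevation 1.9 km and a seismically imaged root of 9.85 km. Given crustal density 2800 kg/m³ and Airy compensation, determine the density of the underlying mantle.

Airy balance: ρ_c h = (ρ_m − ρ_c) r → ρ_m = ρ_c (1 + h/r).
ρ_m = 2800 × (1 + 1.9 km/9.85 km) = 3340 kg/m³.

3340 kg/m³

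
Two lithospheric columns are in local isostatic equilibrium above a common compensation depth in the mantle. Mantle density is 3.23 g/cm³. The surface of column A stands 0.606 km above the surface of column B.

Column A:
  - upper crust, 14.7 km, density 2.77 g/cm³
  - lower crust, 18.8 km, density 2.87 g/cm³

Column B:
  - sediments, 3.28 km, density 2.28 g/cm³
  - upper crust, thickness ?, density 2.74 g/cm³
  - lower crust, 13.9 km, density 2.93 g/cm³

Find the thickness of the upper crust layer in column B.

Take the compensation level at the base of the deeper column (depth z_c below the surface of column A) and equate Σ ρ_i t_i down to z_c; mantle fills any gap and the z_c terms cancel.
Column A: 14.7×2.77 + 18.8×2.87 + (z_c − 33.5)×3.23
Column B: 0.606×0 + 3.28×2.28 + x×2.74 + 13.9×2.93 + (z_c − 0.606 − 17.18 − x)×3.23
The z_c×3.23 term appears on both sides and cancels. Collect the known terms of each column as K = Σ(ρt)_known − 3.23 × (depth of known layers): K_A = 94.675 − 3.23×33.5 = −13.53; K_B = 48.2054 − 3.23×(0.606 + 17.18) = −9.24338.
Balance: K_A = K_B − x×(3.23 − 2.74), so x = (K_B − K_A)/(3.23 − 2.74) = 4.28662/0.49 = 8.75 km.

8.75 km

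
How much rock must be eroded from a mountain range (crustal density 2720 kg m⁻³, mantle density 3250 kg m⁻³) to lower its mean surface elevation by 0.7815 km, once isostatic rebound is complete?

Net drop Δ = e − u = e − e ρ_c/ρ_m = e (ρ_m − ρ_c)/ρ_m.
e = Δ ρ_m/(ρ_m − ρ_c) = 0.7815 km × 3250/530 = 4.79 km.

4.79 km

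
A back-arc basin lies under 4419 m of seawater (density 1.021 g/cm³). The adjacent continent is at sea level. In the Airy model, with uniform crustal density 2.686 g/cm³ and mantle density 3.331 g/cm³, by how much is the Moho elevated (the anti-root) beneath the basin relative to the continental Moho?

11400 m

Isostatic balance requires: replacing crust with seawater at the top is compensated by replacing crust with mantle at the base: d (ρ_c − ρ_w) = a (ρ_m − ρ_c).
a = d (ρ_c − ρ_w)/(ρ_m − ρ_c) = 4419 m × 1.665/0.645 = 11400 m.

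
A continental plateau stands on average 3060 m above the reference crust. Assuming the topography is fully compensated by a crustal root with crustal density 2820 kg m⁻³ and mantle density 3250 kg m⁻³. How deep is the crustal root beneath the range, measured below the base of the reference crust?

Isostatic balance requires: the weight of the topography is balanced by the buoyancy of the root, ρ_c h = (ρ_m − ρ_c) r.
r = h · ρ_c / (ρ_m − ρ_c) = 3060 m × 2820 / (3250 − 2820) = 20100 m.

20100 m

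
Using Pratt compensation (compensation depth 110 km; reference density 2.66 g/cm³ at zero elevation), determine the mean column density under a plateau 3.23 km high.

2.58 g/cm³

Pratt balance: ρ_ref D = ρ (D + h).
ρ = ρ_ref D/(D + h) = 2.66 × 110 km/(110 km + 3.23 km) = 2.58 g/cm³.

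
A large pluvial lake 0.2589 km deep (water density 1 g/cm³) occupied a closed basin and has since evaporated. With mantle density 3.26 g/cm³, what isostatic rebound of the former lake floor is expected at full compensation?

0.0794 km

u = d ρ_w/ρ_m = 0.2589 km × 1/3.26 = 0.0794 km.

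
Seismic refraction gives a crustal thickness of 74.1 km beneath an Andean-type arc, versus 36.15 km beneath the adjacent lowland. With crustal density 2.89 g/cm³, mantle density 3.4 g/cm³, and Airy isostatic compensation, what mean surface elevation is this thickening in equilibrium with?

5.69 km

Excess crust Δ = 74.1 km − 36.15 km = 37.95 km, split between elevation h and root r with h + r = Δ.
Airy balance ρ_c h = (ρ_m − ρ_c) r gives r = h ρ_c/(ρ_m − ρ_c), so h (1 + ρ_c/(ρ_m − ρ_c)) = Δ, i.e. h = Δ (ρ_m − ρ_c)/ρ_m.
h = 37.95 km × 0.51/3.4 = 5.69 km.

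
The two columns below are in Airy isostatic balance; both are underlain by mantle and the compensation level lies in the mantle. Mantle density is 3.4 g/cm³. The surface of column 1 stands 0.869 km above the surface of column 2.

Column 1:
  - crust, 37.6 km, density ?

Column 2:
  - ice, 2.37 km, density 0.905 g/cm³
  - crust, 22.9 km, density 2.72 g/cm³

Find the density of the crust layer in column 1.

Take the compensation level at the base of the deeper column (depth z_c below the surface of column 1) and equate Σ ρ_i t_i down to z_c; mantle fills any gap and the z_c terms cancel.
Column 1: 37.6×ρ + (z_c − 37.6)×3.4
Column 2: 0.869×0 + 2.37×0.905 + 22.9×2.72 + (z_c − 0.869 − 25.27)×3.4
The z_c×3.4 term appears on both sides and cancels. Collect the known terms of each column as K = Σ(ρt)_known − 3.4 × (depth of known layers): K_1 = 0 − 3.4×37.6 = −127.84; K_2 = 64.43285 − 3.4×(0.869 + 25.27) = −24.43975.
Balance: K_1 + 37.6×ρ = K_2, so ρ = (K_2 − K_1)/37.6 = 103.4/37.6 = 2.75 g/cm³.

2.75 g/cm³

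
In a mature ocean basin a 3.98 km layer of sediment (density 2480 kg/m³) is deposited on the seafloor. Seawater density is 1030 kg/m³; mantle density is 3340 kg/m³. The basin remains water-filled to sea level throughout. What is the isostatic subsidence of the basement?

Submarine loading: the sediment displaces seawater, and the subsidence is in turn flooded, so s (ρ_m − ρ_w) = t (ρ_sed − ρ_w).
s = 3.98 km × (2480 − 1030) / (3340 − 1030) = 2.5 km.

2.5 km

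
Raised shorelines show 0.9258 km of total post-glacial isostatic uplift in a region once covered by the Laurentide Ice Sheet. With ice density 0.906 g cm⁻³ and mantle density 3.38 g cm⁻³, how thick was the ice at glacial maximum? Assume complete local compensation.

u = t ρ_ice/ρ_m → t = u ρ_m/ρ_ice = 0.9258 km × 3.38/0.906 = 3.45 km.

3.45 km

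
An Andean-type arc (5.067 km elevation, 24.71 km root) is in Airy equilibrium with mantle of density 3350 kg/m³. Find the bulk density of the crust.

2780 kg/m³

ρ_c h = (ρ_m − ρ_c) r → ρ_c (h + r) = ρ_m r → ρ_c = ρ_m r / (h + r).
ρ_c = 3350 × 24.71 km / (5.067 km + 24.71 km) = 2780 kg/m³.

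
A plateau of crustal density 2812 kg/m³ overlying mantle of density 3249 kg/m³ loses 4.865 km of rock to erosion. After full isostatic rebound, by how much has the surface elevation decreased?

Rebound u = e ρ_c/ρ_m = 4.865 km × 2812/3249 = 4.211 km.
Net surface drop = e − u = 4.865 km − 4.211 km = e (ρ_m − ρ_c)/ρ_m = 0.654 km.

0.654 km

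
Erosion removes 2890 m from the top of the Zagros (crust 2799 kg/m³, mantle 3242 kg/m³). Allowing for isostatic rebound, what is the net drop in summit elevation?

395 m

Rebound u = e ρ_c/ρ_m = 2890 m × 2799/3242 = 2495 m.
Net surface drop = e − u = 2890 m − 2495 m = e (ρ_m − ρ_c)/ρ_m = 395 m.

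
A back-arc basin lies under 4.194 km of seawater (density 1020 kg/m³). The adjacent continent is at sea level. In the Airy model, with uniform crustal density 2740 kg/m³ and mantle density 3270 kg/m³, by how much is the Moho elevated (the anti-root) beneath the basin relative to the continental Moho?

13.6 km

Balancing pressure at the compensation depth: replacing crust with seawater at the top is compensated by replacing crust with mantle at the base: d (ρ_c − ρ_w) = a (ρ_m − ρ_c).
a = d (ρ_c − ρ_w)/(ρ_m − ρ_c) = 4.194 km × 1720/530 = 13.6 km.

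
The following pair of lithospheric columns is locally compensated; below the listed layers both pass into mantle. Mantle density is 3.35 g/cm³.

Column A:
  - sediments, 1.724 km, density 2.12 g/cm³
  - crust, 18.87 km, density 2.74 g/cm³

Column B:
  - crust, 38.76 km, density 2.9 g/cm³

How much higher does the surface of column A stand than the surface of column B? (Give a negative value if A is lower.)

−1.14 km

For any compensation level in the mantle, the mantle terms cancel and isostasy reduces to e = (Σt_A − Σt_B) − (Σ(ρt)_A − Σ(ρt)_B) / ρ_m.
Σt_A = 20.594 km; Σt_B = 38.76 km; Σ(ρt)_A = 55.35868; Σ(ρt)_B = 112.404 (in km·g/cm³).
e = (20.594 − 38.76) − (55.35868 − 112.404) / 3.35 = −1.14 km.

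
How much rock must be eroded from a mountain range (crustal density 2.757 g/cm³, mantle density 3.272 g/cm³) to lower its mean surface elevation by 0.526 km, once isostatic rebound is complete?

3.34 km

Net drop Δ = e − u = e − e ρ_c/ρ_m = e (ρ_m − ρ_c)/ρ_m.
e = Δ ρ_m/(ρ_m − ρ_c) = 0.526 km × 3.272/0.515 = 3.34 km.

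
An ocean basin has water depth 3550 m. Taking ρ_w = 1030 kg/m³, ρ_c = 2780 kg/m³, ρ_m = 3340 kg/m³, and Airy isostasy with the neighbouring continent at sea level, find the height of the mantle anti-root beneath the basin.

In Airy isostatic equilibrium: replacing crust with seawater at the top is compensated by replacing crust with mantle at the base: d (ρ_c − ρ_w) = a (ρ_m − ρ_c).
a = d (ρ_c − ρ_w)/(ρ_m − ρ_c) = 3550 m × 1750/560 = 11100 m.

11100 m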